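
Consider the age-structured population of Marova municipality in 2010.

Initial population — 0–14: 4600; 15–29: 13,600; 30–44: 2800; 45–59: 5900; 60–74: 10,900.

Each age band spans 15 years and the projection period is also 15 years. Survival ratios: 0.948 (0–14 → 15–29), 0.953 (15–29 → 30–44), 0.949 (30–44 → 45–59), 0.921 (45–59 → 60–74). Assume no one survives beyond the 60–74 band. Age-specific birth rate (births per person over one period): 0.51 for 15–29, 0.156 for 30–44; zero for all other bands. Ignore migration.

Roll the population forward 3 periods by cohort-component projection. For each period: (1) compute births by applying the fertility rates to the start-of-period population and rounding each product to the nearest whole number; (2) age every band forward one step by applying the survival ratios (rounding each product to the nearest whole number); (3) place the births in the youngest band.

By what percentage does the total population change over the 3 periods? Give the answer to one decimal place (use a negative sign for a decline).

— Period 1 —
Births: 13600 × 0.51 = 6936, 2800 × 0.156 = 437 ⇒ total 7373
15–29: 4600 × 0.948 = 4361
30–44: 13600 × 0.953 = 12961
45–59: 2800 × 0.949 = 2657
60–74: 5900 × 0.921 = 5434
End of period: [7373, 4361, 12961, 2657, 5434]
— Period 2 —
Births: 4361 × 0.51 = 2224, 12961 × 0.156 = 2022 ⇒ total 4246
15–29: 7373 × 0.948 = 6990
30–44: 4361 × 0.953 = 4156
45–59: 12961 × 0.949 = 12300
60–74: 2657 × 0.921 = 2447
End of period: [4246, 6990, 4156, 12300, 2447]
— Period 3 —
Births: 6990 × 0.51 = 3565, 4156 × 0.156 = 648 ⇒ total 4213
15–29: 4246 × 0.948 = 4025
30–44: 6990 × 0.953 = 6661
45–59: 4156 × 0.949 = 3944
60–74: 12300 × 0.921 = 11328
End of period: [4213, 4025, 6661, 3944, 11328]
Total: 37800 → 30171; change = -7629; percentage change = -20.2%

-20.2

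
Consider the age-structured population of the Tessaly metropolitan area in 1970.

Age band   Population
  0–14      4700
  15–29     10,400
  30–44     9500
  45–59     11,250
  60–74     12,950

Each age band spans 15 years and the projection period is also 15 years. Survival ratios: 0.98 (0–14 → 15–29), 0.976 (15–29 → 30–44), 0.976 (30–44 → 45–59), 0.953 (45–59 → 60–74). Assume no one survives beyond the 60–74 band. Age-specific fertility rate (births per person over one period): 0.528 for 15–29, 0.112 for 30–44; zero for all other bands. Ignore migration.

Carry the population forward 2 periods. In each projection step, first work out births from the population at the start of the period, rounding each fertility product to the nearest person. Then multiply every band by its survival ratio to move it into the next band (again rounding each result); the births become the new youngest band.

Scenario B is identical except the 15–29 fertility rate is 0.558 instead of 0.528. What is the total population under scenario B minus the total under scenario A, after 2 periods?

Period 1:
Births: 10400 × 0.528 = 5491, 9500 × 0.112 = 1064 → total 6555
15–29: 4700 × 0.98 = 4606
30–44: 10400 × 0.976 = 10150
45–59: 9500 × 0.976 = 9272
60–74: 11250 × 0.953 = 10721
Population now: 0–14=6555, 15–29=4606, 30–44=10150, 45–59=9272, 60–74=10721
Period 2:
Births: 4606 × 0.528 = 2432, 10150 × 0.112 = 1137 → total 3569
15–29: 6555 × 0.98 = 6424
30–44: 4606 × 0.976 = 4495
45–59: 10150 × 0.976 = 9906
60–74: 9272 × 0.953 = 8836
Population now: 0–14=3569, 15–29=6424, 30–44=4495, 45–59=9906, 60–74=8836
Scenario A total after 2 periods: 33230
Scenario B projection —
Period 1:
Births: 10400 × 0.558 = 5803, 9500 × 0.112 = 1064 → total 6867
15–29: 4700 × 0.98 = 4606
30–44: 10400 × 0.976 = 10150
45–59: 9500 × 0.976 = 9272
60–74: 11250 × 0.953 = 10721
Population now: 0–14=6867, 15–29=4606, 30–44=10150, 45–59=9272, 60–74=10721
Period 2:
Births: 4606 × 0.558 = 2570, 10150 × 0.112 = 1137 → total 3707
15–29: 6867 × 0.98 = 6730
30–44: 4606 × 0.976 = 4495
45–59: 10150 × 0.976 = 9906
60–74: 9272 × 0.953 = 8836
Population now: 0–14=3707, 15–29=6730, 30–44=4495, 45–59=9906, 60–74=8836
Scenario B total after 2 periods: 33674
Difference B − A = 33674 − 33230 = 444

444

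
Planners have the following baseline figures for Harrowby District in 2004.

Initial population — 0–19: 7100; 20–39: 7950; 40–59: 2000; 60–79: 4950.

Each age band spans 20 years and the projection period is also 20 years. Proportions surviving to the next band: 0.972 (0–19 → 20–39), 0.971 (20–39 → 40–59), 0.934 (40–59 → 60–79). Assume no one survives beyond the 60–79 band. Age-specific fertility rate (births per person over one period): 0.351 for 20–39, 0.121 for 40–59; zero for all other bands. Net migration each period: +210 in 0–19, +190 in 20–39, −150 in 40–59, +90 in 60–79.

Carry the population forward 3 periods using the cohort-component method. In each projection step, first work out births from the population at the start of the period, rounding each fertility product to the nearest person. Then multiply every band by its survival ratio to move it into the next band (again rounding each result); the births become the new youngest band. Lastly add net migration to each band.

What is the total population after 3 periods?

Call the groups 1 to 4, youngest first.
After projecting period 1:
Births: 7950 * 0.351 = 2790, 2000 * 0.121 = 242 ⇒ total 3032
Group 2: 7100 * 0.972 = 6901
Group 3: 7950 * 0.971 = 7719
Group 4: 2000 * 0.934 = 1868
Net migration: Group 1 + 210 → 3242; Group 2 + 190 → 7091; Group 3 − 150 → 7569; Group 4 + 90 → 1958
End of period: [3242, 7091, 7569, 1958]
After projecting period 2:
Births: 7091 * 0.351 = 2489, 7569 * 0.121 = 916 ⇒ total 3405
Group 2: 3242 * 0.972 = 3151
Group 3: 7091 * 0.971 = 6885
Group 4: 7569 * 0.934 = 7069
Net migration: Group 1 + 210 → 3615; Group 2 + 190 → 3341; Group 3 − 150 → 6735; Group 4 + 90 → 7159
End of period: [3615, 3341, 6735, 7159]
After projecting period 3:
Births: 3341 * 0.351 = 1173, 6735 * 0.121 = 815 ⇒ total 1988
Group 2: 3615 * 0.972 = 3514
Group 3: 3341 * 0.971 = 3244
Group 4: 6735 * 0.934 = 6290
Net migration: Group 1 + 210 → 2198; Group 2 + 190 → 3704; Group 3 − 150 → 3094; Group 4 + 90 → 6380
End of period: [2198, 3704, 3094, 6380]
Total after period 3: 2198 + 3704 + 3094 + 6380 = 15376

15376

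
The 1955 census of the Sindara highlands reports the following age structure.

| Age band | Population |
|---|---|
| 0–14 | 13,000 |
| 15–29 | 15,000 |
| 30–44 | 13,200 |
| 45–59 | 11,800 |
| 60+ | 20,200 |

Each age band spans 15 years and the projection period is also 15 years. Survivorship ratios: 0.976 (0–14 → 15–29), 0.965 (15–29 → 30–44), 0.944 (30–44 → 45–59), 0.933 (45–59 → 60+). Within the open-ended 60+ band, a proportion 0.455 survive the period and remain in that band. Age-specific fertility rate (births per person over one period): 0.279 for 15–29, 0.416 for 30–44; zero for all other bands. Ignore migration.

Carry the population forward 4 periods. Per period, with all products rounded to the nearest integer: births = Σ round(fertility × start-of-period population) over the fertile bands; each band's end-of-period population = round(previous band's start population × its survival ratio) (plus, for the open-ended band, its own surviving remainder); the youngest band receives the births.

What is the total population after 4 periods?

52443

— Period 1 —
Births: 15000 × 0.279 = 4185, 13200 × 0.416 = 5491 → total 9676
15–29: 13000 × 0.976 = 12688
30–44: 15000 × 0.965 = 14475
45–59: 13200 × 0.944 = 12461
60+: 11800 × 0.933 + 20200 × 0.455 = 11009 + 9191 = 20200
End of period: [9676, 12688, 14475, 12461, 20200]
— Period 2 —
Births: 12688 × 0.279 = 3540, 14475 × 0.416 = 6022 → total 9562
15–29: 9676 × 0.976 = 9444
30–44: 12688 × 0.965 = 12244
45–59: 14475 × 0.944 = 13664
60+: 12461 × 0.933 + 20200 × 0.455 = 11626 + 9191 = 20817
End of period: [9562, 9444, 12244, 13664, 20817]
— Period 3 —
Births: 9444 × 0.279 = 2635, 12244 × 0.416 = 5094 → total 7729
15–29: 9562 × 0.976 = 9333
30–44: 9444 × 0.965 = 9113
45–59: 12244 × 0.944 = 11558
60+: 13664 × 0.933 + 20817 × 0.455 = 12749 + 9472 = 22221
End of period: [7729, 9333, 9113, 11558, 22221]
— Period 4 —
Births: 9333 × 0.279 = 2604, 9113 × 0.416 = 3791 → total 6395
15–29: 7729 × 0.976 = 7544
30–44: 9333 × 0.965 = 9006
45–59: 9113 × 0.944 = 8603
60+: 11558 × 0.933 + 22221 × 0.455 = 10784 + 10111 = 20895
End of period: [6395, 7544, 9006, 8603, 20895]
Total after period 4: 6395 + 7544 + 9006 + 8603 + 20895 = 52443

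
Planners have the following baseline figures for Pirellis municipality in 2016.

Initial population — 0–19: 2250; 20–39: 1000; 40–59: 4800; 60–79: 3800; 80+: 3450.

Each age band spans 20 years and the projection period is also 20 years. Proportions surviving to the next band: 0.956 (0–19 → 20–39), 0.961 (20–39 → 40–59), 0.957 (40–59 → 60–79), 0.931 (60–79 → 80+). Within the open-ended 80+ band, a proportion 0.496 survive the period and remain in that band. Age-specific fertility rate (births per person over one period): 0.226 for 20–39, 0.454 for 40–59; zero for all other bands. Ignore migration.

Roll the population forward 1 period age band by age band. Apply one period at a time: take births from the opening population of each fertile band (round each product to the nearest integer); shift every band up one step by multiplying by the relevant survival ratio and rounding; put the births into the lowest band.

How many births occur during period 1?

2405

Numbering the groups 1..5 from youngest to oldest:
Period 1:
Births: 1000 × 0.226 = 226 ; 4800 × 0.454 = 2179 — total 2405
Group 2: 2250 × 0.956 = 2151
Group 3: 1000 × 0.961 = 961
Group 4: 4800 × 0.957 = 4594
Group 5: 3800 × 0.931 + 3450 × 0.496 = 3538 + 1711 = 5249
Giving 2405 / 2151 / 961 / 4594 / 5249.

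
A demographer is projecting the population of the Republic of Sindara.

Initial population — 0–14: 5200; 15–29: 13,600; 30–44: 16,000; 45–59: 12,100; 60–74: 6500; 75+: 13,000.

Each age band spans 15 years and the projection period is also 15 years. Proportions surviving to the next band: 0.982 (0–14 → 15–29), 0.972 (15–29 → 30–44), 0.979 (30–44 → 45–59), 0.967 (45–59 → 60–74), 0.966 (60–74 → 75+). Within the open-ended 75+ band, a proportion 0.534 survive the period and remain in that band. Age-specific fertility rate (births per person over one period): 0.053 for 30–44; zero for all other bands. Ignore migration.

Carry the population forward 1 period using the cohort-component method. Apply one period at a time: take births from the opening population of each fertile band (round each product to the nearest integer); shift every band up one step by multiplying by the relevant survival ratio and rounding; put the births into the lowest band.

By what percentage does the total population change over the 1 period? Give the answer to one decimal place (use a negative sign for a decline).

Call the bands 1 to 6, youngest first.
Period 1:
Births: 16000 * 0.053 = 848
Band 2: 5200 * 0.982 = 5106
Band 3: 13600 * 0.972 = 13219
Band 4: 16000 * 0.979 = 15664
Band 5: 12100 * 0.967 = 11701
Band 6: 6500 * 0.966 + 13000 * 0.534 = 6279 + 6942 = 13221
Giving 848 / 5106 / 13219 / 15664 / 11701 / 13221.
Total: 66400 → 59759; change = -6641; percentage change = -10.0%

-10.0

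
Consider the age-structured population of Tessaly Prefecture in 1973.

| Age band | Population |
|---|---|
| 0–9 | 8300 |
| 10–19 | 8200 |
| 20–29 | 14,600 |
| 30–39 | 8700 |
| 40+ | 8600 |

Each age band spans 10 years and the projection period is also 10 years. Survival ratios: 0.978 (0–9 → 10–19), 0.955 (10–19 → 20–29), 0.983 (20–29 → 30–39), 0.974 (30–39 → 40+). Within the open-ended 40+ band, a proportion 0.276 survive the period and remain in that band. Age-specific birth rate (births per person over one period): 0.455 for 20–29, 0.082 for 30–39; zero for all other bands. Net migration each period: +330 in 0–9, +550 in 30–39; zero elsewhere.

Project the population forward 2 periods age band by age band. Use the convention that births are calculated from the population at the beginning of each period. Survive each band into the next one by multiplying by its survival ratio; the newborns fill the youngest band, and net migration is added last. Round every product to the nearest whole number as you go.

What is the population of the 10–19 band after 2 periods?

7517

Period 1:
Births: 14600 × 0.455 = 6643  |  8700 × 0.082 = 713 ⇒ total 7356
10–19: 8300 × 0.978 = 8117
20–29: 8200 × 0.955 = 7831
30–39: 14600 × 0.983 = 14352
40+: 8700 × 0.974 + 8600 × 0.276 = 8474 + 2374 = 10848
Net migration: 0–9 + 330 → 7686; 30–39 + 550 → 14902
Population now: 0–9=7686, 10–19=8117, 20–29=7831, 30–39=14902, 40+=10848
Period 2:
Births: 7831 × 0.455 = 3563  |  14902 × 0.082 = 1222 ⇒ total 4785
10–19: 7686 × 0.978 = 7517
20–29: 8117 × 0.955 = 7752
30–39: 7831 × 0.983 = 7698
40+: 14902 × 0.974 + 10848 × 0.276 = 14515 + 2994 = 17509
Net migration: 0–9 + 330 → 5115; 30–39 + 550 → 8248
Population now: 0–9=5115, 10–19=7517, 20–29=7752, 30–39=8248, 40+=17509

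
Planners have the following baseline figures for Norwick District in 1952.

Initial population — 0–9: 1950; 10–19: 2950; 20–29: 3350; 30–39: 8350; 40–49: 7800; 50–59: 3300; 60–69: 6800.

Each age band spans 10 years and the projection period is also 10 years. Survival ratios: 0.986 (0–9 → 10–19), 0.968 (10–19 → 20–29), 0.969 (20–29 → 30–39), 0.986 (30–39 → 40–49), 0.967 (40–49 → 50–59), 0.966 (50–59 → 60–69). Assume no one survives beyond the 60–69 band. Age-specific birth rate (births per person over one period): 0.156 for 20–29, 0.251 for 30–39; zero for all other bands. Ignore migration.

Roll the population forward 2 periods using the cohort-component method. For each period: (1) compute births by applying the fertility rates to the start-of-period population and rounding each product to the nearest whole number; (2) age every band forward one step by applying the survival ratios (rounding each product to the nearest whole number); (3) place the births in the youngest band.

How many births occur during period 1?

2619

After projecting period 1:
Births: 3350 × 0.156 = 523  |  8350 × 0.251 = 2096 → total 2619
10–19: 1950 × 0.986 = 1923
20–29: 2950 × 0.968 = 2856
30–39: 3350 × 0.969 = 3246
40–49: 8350 × 0.986 = 8233
50–59: 7800 × 0.967 = 7543
60–69: 3300 × 0.966 = 3188
End of period: [2619, 1923, 2856, 3246, 8233, 7543, 3188]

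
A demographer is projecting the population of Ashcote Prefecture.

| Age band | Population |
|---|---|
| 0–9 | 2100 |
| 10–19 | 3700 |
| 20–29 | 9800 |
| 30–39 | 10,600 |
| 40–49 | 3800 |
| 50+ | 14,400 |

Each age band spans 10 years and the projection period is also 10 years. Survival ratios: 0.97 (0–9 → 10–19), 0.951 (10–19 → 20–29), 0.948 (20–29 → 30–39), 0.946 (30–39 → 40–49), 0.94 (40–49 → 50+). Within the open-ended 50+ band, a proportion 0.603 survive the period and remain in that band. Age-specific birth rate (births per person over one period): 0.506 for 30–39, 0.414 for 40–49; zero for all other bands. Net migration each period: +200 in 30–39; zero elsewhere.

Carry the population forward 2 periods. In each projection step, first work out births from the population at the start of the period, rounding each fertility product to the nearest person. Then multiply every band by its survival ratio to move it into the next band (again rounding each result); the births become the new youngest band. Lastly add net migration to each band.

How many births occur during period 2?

Period 1:
Births: 10600 * 0.506 = 5364, 3800 * 0.414 = 1573 → total 6937
10–19: 2100 * 0.97 = 2037
20–29: 3700 * 0.951 = 3519
30–39: 9800 * 0.948 = 9290
40–49: 10600 * 0.946 = 10028
50+: 3800 * 0.94 + 14400 * 0.603 = 3572 + 8683 = 12255
Net migration: 30–39 + 200 → 9490
Giving 6937 / 2037 / 3519 / 9490 / 10028 / 12255.
Period 2:
Births: 9490 * 0.506 = 4802, 10028 * 0.414 = 4152 → total 8954
10–19: 6937 * 0.97 = 6729
20–29: 2037 * 0.951 = 1937
30–39: 3519 * 0.948 = 3336
40–49: 9490 * 0.946 = 8978
50+: 10028 * 0.94 + 12255 * 0.603 = 9426 + 7390 = 16816
Net migration: 30–39 + 200 → 3536
Giving 8954 / 6729 / 1937 / 3536 / 8978 / 16816.

8954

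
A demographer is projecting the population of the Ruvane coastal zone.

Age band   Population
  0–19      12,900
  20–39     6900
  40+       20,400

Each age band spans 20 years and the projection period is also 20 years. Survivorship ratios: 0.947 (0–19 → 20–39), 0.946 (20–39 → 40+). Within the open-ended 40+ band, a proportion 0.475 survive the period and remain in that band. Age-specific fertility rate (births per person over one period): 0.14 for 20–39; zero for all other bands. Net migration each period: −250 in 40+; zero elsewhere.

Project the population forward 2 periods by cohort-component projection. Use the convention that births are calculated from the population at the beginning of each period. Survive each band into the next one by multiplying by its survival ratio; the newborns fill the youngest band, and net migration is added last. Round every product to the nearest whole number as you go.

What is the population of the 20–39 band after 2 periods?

915

— Period 1 —
Births: 6900 × 0.14 = 966
20–39: 12900 × 0.947 = 12216
40+: 6900 × 0.946 + 20400 × 0.475 = 6527 + 9690 = 16217
Net migration: 40+ − 250 → 15967
Giving 966 / 12216 / 15967.
— Period 2 —
Births: 12216 × 0.14 = 1710
20–39: 966 × 0.947 = 915
40+: 12216 × 0.946 + 15967 × 0.475 = 11556 + 7584 = 19140
Net migration: 40+ − 250 → 18890
Giving 1710 / 915 / 18890.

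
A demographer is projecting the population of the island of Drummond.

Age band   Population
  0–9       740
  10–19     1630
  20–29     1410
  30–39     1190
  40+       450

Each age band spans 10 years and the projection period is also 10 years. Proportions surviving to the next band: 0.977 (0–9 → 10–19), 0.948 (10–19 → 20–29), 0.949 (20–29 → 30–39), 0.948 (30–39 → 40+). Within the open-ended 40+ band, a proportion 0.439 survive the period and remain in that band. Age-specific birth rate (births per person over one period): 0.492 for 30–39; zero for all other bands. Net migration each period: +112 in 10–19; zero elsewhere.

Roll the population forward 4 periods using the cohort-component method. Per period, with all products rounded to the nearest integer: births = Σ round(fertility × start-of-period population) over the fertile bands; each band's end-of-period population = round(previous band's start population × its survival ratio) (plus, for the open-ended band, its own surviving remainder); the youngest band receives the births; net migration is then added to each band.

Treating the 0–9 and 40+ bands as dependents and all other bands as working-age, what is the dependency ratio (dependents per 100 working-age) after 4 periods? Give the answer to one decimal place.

95.5

— Period 1 —
Births: 1190 × 0.492 = 585
10–19: 740 × 0.977 = 723
20–29: 1630 × 0.948 = 1545
30–39: 1410 × 0.949 = 1338
40+: 1190 × 0.948 + 450 × 0.439 = 1128 + 198 = 1326
Net migration: 10–19 + 112 → 835
Population now: 0–9=585, 10–19=835, 20–29=1545, 30–39=1338, 40+=1326
— Period 2 —
Births: 1338 × 0.492 = 658
10–19: 585 × 0.977 = 572
20–29: 835 × 0.948 = 792
30–39: 1545 × 0.949 = 1466
40+: 1338 × 0.948 + 1326 × 0.439 = 1268 + 582 = 1850
Net migration: 10–19 + 112 → 684
Population now: 0–9=658, 10–19=684, 20–29=792, 30–39=1466, 40+=1850
— Period 3 —
Births: 1466 × 0.492 = 721
10–19: 658 × 0.977 = 643
20–29: 684 × 0.948 = 648
30–39: 792 × 0.949 = 752
40+: 1466 × 0.948 + 1850 × 0.439 = 1390 + 812 = 2202
Net migration: 10–19 + 112 → 755
Population now: 0–9=721, 10–19=755, 20–29=648, 30–39=752, 40+=2202
— Period 4 —
Births: 752 × 0.492 = 370
10–19: 721 × 0.977 = 704
20–29: 755 × 0.948 = 716
30–39: 648 × 0.949 = 615
40+: 752 × 0.948 + 2202 × 0.439 = 713 + 967 = 1680
Net migration: 10–19 + 112 → 816
Population now: 0–9=370, 10–19=816, 20–29=716, 30–39=615, 40+=1680
Dependents (band 0–9 + band 40+) = 370 + 1680 = 2050; working-age = 2147; ratio = 2050/2147 × 100 = 95.5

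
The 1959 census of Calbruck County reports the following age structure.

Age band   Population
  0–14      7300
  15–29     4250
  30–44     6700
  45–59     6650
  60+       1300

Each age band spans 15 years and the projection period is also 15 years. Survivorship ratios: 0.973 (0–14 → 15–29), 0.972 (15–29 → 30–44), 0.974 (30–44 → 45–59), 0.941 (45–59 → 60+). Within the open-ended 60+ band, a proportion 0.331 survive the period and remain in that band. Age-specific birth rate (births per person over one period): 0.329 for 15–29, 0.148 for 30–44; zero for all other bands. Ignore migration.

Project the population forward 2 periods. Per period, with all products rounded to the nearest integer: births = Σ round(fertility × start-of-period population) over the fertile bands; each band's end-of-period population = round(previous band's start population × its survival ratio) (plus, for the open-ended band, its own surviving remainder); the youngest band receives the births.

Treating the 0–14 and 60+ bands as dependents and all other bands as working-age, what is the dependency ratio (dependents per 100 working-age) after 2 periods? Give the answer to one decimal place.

85.3

Period 1:
Births: 4250 × 0.329 = 1398, 6700 × 0.148 = 992 → 2390
15–29: 7300 × 0.973 = 7103
30–44: 4250 × 0.972 = 4131
45–59: 6700 × 0.974 = 6526
60+: 6650 × 0.941 + 1300 × 0.331 = 6258 + 430 = 6688
Population now: 0–14=2390, 15–29=7103, 30–44=4131, 45–59=6526, 60+=6688
Period 2:
Births: 7103 × 0.329 = 2337, 4131 × 0.148 = 611 → 2948
15–29: 2390 × 0.973 = 2325
30–44: 7103 × 0.972 = 6904
45–59: 4131 × 0.974 = 4024
60+: 6526 × 0.941 + 6688 × 0.331 = 6141 + 2214 = 8355
Population now: 0–14=2948, 15–29=2325, 30–44=6904, 45–59=4024, 60+=8355
Dependents (band 0–14 + band 60+) = 2948 + 8355 = 11303; working-age = 13253; ratio = 11303/13253 × 100 = 85.3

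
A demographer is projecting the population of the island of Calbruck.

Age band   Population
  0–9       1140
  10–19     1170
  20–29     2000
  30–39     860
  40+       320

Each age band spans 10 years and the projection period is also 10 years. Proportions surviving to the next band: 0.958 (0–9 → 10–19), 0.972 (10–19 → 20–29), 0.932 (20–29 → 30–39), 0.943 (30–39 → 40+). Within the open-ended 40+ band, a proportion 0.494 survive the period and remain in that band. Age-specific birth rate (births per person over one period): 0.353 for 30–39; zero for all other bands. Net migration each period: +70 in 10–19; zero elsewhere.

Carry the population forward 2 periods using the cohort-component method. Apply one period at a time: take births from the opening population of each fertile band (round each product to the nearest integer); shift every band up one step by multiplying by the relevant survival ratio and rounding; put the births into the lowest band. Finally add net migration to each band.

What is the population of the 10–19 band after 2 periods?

361

[period 1]
Births: 860 × 0.353 = 304
10–19: 1140 × 0.958 = 1092
20–29: 1170 × 0.972 = 1137
30–39: 2000 × 0.932 = 1864
40+: 860 × 0.943 + 320 × 0.494 = 811 + 158 = 969
Net migration: 10–19 + 70 → 1162
End of period: [304, 1162, 1137, 1864, 969]
[period 2]
Births: 1864 × 0.353 = 658
10–19: 304 × 0.958 = 291
20–29: 1162 × 0.972 = 1129
30–39: 1137 × 0.932 = 1060
40+: 1864 × 0.943 + 969 × 0.494 = 1758 + 479 = 2237
Net migration: 10–19 + 70 → 361
End of period: [658, 361, 1129, 1060, 2237]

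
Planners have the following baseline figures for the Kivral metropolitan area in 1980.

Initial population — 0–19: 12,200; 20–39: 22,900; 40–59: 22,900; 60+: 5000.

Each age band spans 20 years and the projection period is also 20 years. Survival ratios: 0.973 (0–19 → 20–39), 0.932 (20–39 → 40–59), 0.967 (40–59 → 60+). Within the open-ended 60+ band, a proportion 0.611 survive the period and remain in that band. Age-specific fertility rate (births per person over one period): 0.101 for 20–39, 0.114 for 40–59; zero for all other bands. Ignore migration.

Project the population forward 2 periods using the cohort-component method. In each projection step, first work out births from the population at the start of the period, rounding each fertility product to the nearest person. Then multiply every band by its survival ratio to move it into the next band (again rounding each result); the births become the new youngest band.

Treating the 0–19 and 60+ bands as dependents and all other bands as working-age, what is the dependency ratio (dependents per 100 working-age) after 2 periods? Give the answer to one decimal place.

250.2

— Period 1 —
Births: 22900 × 0.101 = 2313 ; 22900 × 0.114 = 2611 → total 4924
20–39: 12200 × 0.973 = 11871
40–59: 22900 × 0.932 = 21343
60+: 22900 × 0.967 + 5000 × 0.611 = 22144 + 3055 = 25199
Giving 4924 / 11871 / 21343 / 25199.
— Period 2 —
Births: 11871 × 0.101 = 1199 ; 21343 × 0.114 = 2433 → total 3632
20–39: 4924 × 0.973 = 4791
40–59: 11871 × 0.932 = 11064
60+: 21343 × 0.967 + 25199 × 0.611 = 20639 + 15397 = 36036
Giving 3632 / 4791 / 11064 / 36036.
Dependents (band 0–19 + band 60+) = 3632 + 36036 = 39668; working-age = 15855; ratio = 39668/15855 × 100 = 250.2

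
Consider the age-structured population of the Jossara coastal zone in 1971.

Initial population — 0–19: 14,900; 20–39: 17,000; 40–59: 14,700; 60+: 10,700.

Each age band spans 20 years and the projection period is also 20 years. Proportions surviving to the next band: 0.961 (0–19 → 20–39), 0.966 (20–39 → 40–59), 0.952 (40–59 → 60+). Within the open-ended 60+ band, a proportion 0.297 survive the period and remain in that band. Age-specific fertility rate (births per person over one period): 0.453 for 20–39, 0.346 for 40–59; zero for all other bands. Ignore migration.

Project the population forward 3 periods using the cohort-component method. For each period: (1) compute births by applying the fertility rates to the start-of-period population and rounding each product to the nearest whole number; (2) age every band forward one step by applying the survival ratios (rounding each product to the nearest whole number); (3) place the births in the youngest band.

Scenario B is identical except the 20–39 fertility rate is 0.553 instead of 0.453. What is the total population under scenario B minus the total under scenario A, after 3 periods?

— Period 1 —
Births: 17000 × 0.453 = 7701 ; 14700 × 0.346 = 5086 ⇒ total 12787
20–39: 14900 × 0.961 = 14319
40–59: 17000 × 0.966 = 16422
60+: 14700 × 0.952 + 10700 × 0.297 = 13994 + 3178 = 17172
Population now: 0–19=12787, 20–39=14319, 40–59=16422, 60+=17172
— Period 2 —
Births: 14319 × 0.453 = 6487 ; 16422 × 0.346 = 5682 ⇒ total 12169
20–39: 12787 × 0.961 = 12288
40–59: 14319 × 0.966 = 13832
60+: 16422 × 0.952 + 17172 × 0.297 = 15634 + 5100 = 20734
Population now: 0–19=12169, 20–39=12288, 40–59=13832, 60+=20734
— Period 3 —
Births: 12288 × 0.453 = 5566 ; 13832 × 0.346 = 4786 ⇒ total 10352
20–39: 12169 × 0.961 = 11694
40–59: 12288 × 0.966 = 11870
60+: 13832 × 0.952 + 20734 × 0.297 = 13168 + 6158 = 19326
Population now: 0–19=10352, 20–39=11694, 40–59=11870, 60+=19326
Scenario A total after 3 periods: 53242
Scenario B projection —
— Period 1 —
Births: 17000 × 0.553 = 9401 ; 14700 × 0.346 = 5086 ⇒ total 14487
20–39: 14900 × 0.961 = 14319
40–59: 17000 × 0.966 = 16422
60+: 14700 × 0.952 + 10700 × 0.297 = 13994 + 3178 = 17172
Population now: 0–19=14487, 20–39=14319, 40–59=16422, 60+=17172
— Period 2 —
Births: 14319 × 0.553 = 7918 ; 16422 × 0.346 = 5682 ⇒ total 13600
20–39: 14487 × 0.961 = 13922
40–59: 14319 × 0.966 = 13832
60+: 16422 × 0.952 + 17172 × 0.297 = 15634 + 5100 = 20734
Population now: 0–19=13600, 20–39=13922, 40–59=13832, 60+=20734
— Period 3 —
Births: 13922 × 0.553 = 7699 ; 13832 × 0.346 = 4786 ⇒ total 12485
20–39: 13600 × 0.961 = 13070
40–59: 13922 × 0.966 = 13449
60+: 13832 × 0.952 + 20734 × 0.297 = 13168 + 6158 = 19326
Population now: 0–19=12485, 20–39=13070, 40–59=13449, 60+=19326
Scenario B total after 3 periods: 58330
Difference B − A = 58330 − 53242 = 5088

5088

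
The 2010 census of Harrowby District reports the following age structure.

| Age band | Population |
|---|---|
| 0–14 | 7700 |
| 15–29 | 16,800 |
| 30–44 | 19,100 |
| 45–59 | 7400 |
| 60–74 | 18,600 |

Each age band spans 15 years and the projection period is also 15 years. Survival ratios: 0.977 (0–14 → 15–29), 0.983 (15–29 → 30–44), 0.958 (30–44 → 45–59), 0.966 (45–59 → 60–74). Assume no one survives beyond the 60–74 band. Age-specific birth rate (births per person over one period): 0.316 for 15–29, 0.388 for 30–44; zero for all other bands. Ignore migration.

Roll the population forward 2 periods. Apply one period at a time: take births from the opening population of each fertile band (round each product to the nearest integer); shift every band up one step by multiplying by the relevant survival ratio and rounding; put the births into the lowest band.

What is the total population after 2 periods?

Period 1:
Births: 16800 * 0.316 = 5309 ; 19100 * 0.388 = 7411 ⇒ total 12720
15–29: 7700 * 0.977 = 7523
30–44: 16800 * 0.983 = 16514
45–59: 19100 * 0.958 = 18298
60–74: 7400 * 0.966 = 7148
Population now: 0–14=12720, 15–29=7523, 30–44=16514, 45–59=18298, 60–74=7148
Period 2:
Births: 7523 * 0.316 = 2377 ; 16514 * 0.388 = 6407 ⇒ total 8784
15–29: 12720 * 0.977 = 12427
30–44: 7523 * 0.983 = 7395
45–59: 16514 * 0.958 = 15820
60–74: 18298 * 0.966 = 17676
Population now: 0–14=8784, 15–29=12427, 30–44=7395, 45–59=15820, 60–74=17676
Total after period 2: 8784 + 12427 + 7395 + 15820 + 17676 = 62102

62102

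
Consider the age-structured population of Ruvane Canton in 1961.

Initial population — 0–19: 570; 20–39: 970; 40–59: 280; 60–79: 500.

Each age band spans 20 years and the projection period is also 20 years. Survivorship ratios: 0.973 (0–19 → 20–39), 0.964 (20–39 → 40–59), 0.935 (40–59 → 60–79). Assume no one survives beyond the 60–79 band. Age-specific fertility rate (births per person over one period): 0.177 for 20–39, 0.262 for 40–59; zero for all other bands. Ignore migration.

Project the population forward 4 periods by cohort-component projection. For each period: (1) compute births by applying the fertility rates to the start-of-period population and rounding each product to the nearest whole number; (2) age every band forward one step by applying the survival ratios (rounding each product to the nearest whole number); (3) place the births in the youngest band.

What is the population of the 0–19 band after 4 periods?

(Groups numbered youngest = 1 to oldest = 4.)
Period 1.
Births: 970 × 0.177 = 172, 280 × 0.262 = 73 — total 245
Group 2: 570 × 0.973 = 555
Group 3: 970 × 0.964 = 935
Group 4: 280 × 0.935 = 262
Population now: 0–19=245, 20–39=555, 40–59=935, 60–79=262
Period 2.
Births: 555 × 0.177 = 98, 935 × 0.262 = 245 — total 343
Group 2: 245 × 0.973 = 238
Group 3: 555 × 0.964 = 535
Group 4: 935 × 0.935 = 874
Population now: 0–19=343, 20–39=238, 40–59=535, 60–79=874
Period 3.
Births: 238 × 0.177 = 42, 535 × 0.262 = 140 — total 182
Group 2: 343 × 0.973 = 334
Group 3: 238 × 0.964 = 229
Group 4: 535 × 0.935 = 500
Population now: 0–19=182, 20–39=334, 40–59=229, 60–79=500
Period 4.
Births: 334 × 0.177 = 59, 229 × 0.262 = 60 — total 119
Group 2: 182 × 0.973 = 177
Group 3: 334 × 0.964 = 322
Group 4: 229 × 0.935 = 214
Population now: 0–19=119, 20–39=177, 40–59=322, 60–79=214

119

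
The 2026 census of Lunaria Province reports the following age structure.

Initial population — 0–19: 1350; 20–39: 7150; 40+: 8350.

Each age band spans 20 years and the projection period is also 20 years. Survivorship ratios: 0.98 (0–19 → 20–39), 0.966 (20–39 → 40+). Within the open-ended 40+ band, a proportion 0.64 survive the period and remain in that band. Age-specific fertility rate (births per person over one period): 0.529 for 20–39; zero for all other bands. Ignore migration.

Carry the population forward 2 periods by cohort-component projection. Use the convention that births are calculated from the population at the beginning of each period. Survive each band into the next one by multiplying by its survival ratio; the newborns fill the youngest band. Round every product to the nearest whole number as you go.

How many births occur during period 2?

700

— Period 1 —
Births: 7150 × 0.529 = 3782
20–39: 1350 × 0.98 = 1323
40+: 7150 × 0.966 + 8350 × 0.64 = 6907 + 5344 = 12251
Population now: 0–19=3782, 20–39=1323, 40+=12251
— Period 2 —
Births: 1323 × 0.529 = 700
20–39: 3782 × 0.98 = 3706
40+: 1323 × 0.966 + 12251 × 0.64 = 1278 + 7841 = 9119
Population now: 0–19=700, 20–39=3706, 40+=9119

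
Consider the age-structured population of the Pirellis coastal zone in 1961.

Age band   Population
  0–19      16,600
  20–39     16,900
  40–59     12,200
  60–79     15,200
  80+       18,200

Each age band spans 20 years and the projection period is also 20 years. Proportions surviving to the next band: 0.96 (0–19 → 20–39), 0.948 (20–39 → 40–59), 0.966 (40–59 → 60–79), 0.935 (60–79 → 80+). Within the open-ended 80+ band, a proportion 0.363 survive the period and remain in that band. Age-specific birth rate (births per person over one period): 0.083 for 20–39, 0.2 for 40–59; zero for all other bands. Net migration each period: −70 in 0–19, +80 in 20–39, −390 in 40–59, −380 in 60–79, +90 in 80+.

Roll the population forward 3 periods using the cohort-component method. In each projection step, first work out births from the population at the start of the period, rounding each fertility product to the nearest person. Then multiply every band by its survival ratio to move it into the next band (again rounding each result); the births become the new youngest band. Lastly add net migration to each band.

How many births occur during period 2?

4455

Let band 1 be 0–19 through band 5 = 80+.
Period 1.
Births: 16900 × 0.083 = 1403  |  12200 × 0.2 = 2440 ⇒ total 3843
Band 2: 16600 × 0.96 = 15936
Band 3: 16900 × 0.948 = 16021
Band 4: 12200 × 0.966 = 11785
Band 5: 15200 × 0.935 + 18200 × 0.363 = 14212 + 6607 = 20819
Net migration: Band 1 − 70 → 3773; Band 2 + 80 → 16016; Band 3 − 390 → 15631; Band 4 − 380 → 11405; Band 5 + 90 → 20909
→ [3773, 16016, 15631, 11405, 20909]
Period 2.
Births: 16016 × 0.083 = 1329  |  15631 × 0.2 = 3126 ⇒ total 4455
Band 2: 3773 × 0.96 = 3622
Band 3: 16016 × 0.948 = 15183
Band 4: 15631 × 0.966 = 15100
Band 5: 11405 × 0.935 + 20909 × 0.363 = 10664 + 7590 = 18254
Net migration: Band 1 − 70 → 4385; Band 2 + 80 → 3702; Band 3 − 390 → 14793; Band 4 − 380 → 14720; Band 5 + 90 → 18344
→ [4385, 3702, 14793, 14720, 18344]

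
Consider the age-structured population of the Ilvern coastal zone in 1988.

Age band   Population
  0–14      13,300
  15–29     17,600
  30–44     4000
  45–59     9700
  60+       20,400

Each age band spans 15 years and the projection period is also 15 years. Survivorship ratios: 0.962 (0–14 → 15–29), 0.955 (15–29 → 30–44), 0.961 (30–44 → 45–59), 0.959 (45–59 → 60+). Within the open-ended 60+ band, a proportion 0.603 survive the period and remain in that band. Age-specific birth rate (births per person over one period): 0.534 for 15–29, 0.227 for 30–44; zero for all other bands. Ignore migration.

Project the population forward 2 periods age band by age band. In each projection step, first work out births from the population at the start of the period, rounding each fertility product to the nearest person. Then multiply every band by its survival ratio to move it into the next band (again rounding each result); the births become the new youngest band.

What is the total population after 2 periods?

65646

(Groups numbered youngest = 1 to oldest = 5.)
After projecting period 1:
Births: 17600 * 0.534 = 9398, 4000 * 0.227 = 908 → 10306
Group 2: 13300 * 0.962 = 12795
Group 3: 17600 * 0.955 = 16808
Group 4: 4000 * 0.961 = 3844
Group 5: 9700 * 0.959 + 20400 * 0.603 = 9302 + 12301 = 21603
→ [10306, 12795, 16808, 3844, 21603]
After projecting period 2:
Births: 12795 * 0.534 = 6833, 16808 * 0.227 = 3815 → 10648
Group 2: 10306 * 0.962 = 9914
Group 3: 12795 * 0.955 = 12219
Group 4: 16808 * 0.961 = 16152
Group 5: 3844 * 0.959 + 21603 * 0.603 = 3686 + 13027 = 16713
→ [10648, 9914, 12219, 16152, 16713]
Total after period 2: 10648 + 9914 + 12219 + 16152 + 16713 = 65646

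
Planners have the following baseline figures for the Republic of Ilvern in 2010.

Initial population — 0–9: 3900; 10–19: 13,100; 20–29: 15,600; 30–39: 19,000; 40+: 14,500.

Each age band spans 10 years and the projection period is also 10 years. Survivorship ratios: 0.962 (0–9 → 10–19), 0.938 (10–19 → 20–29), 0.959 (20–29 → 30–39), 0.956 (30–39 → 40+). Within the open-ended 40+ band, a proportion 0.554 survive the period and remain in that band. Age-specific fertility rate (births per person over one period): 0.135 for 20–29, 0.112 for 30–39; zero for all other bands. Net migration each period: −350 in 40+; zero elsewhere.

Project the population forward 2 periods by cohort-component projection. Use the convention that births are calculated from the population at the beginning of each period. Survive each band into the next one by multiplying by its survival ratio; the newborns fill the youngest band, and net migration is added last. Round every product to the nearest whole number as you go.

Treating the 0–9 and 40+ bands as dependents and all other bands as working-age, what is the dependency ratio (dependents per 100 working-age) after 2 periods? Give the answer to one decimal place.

After projecting period 1:
Births: 15600 × 0.135 = 2106  |  19000 × 0.112 = 2128 ⇒ total 4234
10–19: 3900 × 0.962 = 3752
20–29: 13100 × 0.938 = 12288
30–39: 15600 × 0.959 = 14960
40+: 19000 × 0.956 + 14500 × 0.554 = 18164 + 8033 = 26197
Net migration: 40+ − 350 → 25847
→ [4234, 3752, 12288, 14960, 25847]
After projecting period 2:
Births: 12288 × 0.135 = 1659  |  14960 × 0.112 = 1676 ⇒ total 3335
10–19: 4234 × 0.962 = 4073
20–29: 3752 × 0.938 = 3519
30–39: 12288 × 0.959 = 11784
40+: 14960 × 0.956 + 25847 × 0.554 = 14302 + 14319 = 28621
Net migration: 40+ − 350 → 28271
→ [3335, 4073, 3519, 11784, 28271]
Dependents (band 0–9 + band 40+) = 3335 + 28271 = 31606; working-age = 19376; ratio = 31606/19376 × 100 = 163.1

163.1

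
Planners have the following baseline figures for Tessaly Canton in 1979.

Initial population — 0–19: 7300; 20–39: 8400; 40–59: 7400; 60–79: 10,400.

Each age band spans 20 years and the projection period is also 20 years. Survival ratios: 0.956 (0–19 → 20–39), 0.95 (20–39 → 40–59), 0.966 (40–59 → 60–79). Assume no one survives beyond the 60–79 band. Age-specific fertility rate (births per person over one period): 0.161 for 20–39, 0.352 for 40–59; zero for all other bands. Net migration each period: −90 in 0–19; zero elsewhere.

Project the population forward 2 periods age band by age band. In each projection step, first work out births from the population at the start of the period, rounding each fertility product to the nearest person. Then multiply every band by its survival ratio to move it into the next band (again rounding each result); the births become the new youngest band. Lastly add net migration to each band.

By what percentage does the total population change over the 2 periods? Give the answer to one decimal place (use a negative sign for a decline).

Let band 1 be 0–19 through band 4 = 60–79.
After projecting period 1:
Births: 8400 * 0.161 = 1352 ; 7400 * 0.352 = 2605 — total 3957
Band 2: 7300 * 0.956 = 6979
Band 3: 8400 * 0.95 = 7980
Band 4: 7400 * 0.966 = 7148
Net migration: Band 1 − 90 → 3867
Population now: 0–19=3867, 20–39=6979, 40–59=7980, 60–79=7148
After projecting period 2:
Births: 6979 * 0.161 = 1124 ; 7980 * 0.352 = 2809 — total 3933
Band 2: 3867 * 0.956 = 3697
Band 3: 6979 * 0.95 = 6630
Band 4: 7980 * 0.966 = 7709
Net migration: Band 1 − 90 → 3843
Population now: 0–19=3843, 20–39=3697, 40–59=6630, 60–79=7709
Total: 33500 → 21879; change = -11621; percentage change = -34.7%

-34.7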